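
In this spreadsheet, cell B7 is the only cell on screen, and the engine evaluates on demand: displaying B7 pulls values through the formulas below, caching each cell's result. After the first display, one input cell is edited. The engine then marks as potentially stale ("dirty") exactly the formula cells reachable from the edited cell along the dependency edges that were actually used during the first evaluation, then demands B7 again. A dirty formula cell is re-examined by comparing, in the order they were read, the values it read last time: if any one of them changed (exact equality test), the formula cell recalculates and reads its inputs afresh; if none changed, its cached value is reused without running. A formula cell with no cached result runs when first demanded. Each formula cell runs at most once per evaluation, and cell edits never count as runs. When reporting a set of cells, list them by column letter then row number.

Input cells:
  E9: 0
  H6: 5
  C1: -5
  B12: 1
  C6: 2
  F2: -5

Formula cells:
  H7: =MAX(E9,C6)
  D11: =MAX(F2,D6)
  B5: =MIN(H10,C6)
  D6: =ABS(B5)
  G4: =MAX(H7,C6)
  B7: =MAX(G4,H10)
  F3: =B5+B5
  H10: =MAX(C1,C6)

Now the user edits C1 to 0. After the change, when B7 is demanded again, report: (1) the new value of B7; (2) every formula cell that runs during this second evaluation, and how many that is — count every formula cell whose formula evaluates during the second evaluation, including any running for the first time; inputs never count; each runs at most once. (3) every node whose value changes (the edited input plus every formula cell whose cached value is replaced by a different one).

Initial pass — values computed on the first demand:
  H7 = MAX(0, 2) = 2
  G4 = MAX(2, 2) = 2
  H10 = MAX(-5, 2) = 2
  B7 = MAX(2, 2) = 2

Second demand — change propagation:
  H10: re-runs because C1 -5->0; new result 2 (unchanged).
  B7: re-examined; everything it read last time is the same (G4 unchanged, H10 unchanged) — cache 2 kept, no run.

The important point: H10 recomputes to an identical value, and the output ends up unchanged.

B7 now evaluates to 2.
Run set: H10 (1 run).
Changed values: C1.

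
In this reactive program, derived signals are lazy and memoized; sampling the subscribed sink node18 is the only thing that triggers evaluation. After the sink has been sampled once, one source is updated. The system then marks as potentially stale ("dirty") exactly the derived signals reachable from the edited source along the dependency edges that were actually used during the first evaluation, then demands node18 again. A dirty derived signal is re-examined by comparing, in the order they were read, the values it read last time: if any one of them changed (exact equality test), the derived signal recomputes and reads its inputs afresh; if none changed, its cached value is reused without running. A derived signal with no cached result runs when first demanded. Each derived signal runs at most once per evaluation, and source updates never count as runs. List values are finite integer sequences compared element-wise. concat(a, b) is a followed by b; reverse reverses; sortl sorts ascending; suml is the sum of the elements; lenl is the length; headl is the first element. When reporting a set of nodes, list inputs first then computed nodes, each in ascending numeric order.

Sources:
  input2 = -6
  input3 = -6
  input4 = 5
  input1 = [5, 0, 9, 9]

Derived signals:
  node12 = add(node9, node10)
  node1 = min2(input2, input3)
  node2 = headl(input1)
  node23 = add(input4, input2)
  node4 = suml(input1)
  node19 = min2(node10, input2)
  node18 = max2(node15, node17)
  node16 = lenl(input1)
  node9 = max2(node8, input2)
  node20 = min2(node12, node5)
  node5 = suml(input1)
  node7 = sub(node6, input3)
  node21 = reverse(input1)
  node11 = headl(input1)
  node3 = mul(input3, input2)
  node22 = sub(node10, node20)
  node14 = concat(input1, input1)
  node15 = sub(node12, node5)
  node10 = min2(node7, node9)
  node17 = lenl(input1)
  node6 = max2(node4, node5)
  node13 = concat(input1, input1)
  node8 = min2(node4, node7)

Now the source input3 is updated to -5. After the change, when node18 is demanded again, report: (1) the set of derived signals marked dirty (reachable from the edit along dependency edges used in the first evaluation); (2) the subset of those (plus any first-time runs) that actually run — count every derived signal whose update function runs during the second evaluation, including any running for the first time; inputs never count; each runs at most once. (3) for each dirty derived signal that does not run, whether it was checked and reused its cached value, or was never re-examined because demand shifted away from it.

The edit dirties: node7, node8, node9, node10, node12, node15, node18.
3 derived signals run: node7, node8, node10.
Cache hits after checking: node9, node12, node15, node18.
Note where the cutoff bites: node9 is checked, finds nothing changed, and keeps its cache.

First demand of the output computes:
  node4 = suml([5, 0, 9, 9]) = 23
  node5 = suml([5, 0, 9, 9]) = 23
  node6 = max2(23, 23) = 23
  node7 = sub(23, -6) = 29
  node8 = min2(23, 29) = 23
  node9 = max2(23, -6) = 23
  node10 = min2(29, 23) = 23
  node12 = add(23, 23) = 46
  node15 = sub(46, 23) = 23
  node17 = lenl([5, 0, 9, 9]) = 4
  node18 = max2(23, 4) = 23

After the edit, cleaning proceeds:
  node7: a read changed (input3 -6->-5) — executes, giving 28.
  node8: a read changed (node7 29->28) — executes, giving 23 — identical to its old value.
  node9: dirty, but its reads are unchanged (node8 unchanged, input2 unchanged); cached 23 stands.
  node10: a read changed (node7 29->28) — executes, giving 23 — identical to its old value.
  node12: dirty, but its reads are unchanged (node9 unchanged, node10 unchanged); cached 46 stands.
  node15: dirty, but its reads are unchanged (node12 unchanged, node5 unchanged); cached 23 stands.
  node18: dirty, but its reads are unchanged (node15 unchanged, node17 unchanged); cached 23 stands.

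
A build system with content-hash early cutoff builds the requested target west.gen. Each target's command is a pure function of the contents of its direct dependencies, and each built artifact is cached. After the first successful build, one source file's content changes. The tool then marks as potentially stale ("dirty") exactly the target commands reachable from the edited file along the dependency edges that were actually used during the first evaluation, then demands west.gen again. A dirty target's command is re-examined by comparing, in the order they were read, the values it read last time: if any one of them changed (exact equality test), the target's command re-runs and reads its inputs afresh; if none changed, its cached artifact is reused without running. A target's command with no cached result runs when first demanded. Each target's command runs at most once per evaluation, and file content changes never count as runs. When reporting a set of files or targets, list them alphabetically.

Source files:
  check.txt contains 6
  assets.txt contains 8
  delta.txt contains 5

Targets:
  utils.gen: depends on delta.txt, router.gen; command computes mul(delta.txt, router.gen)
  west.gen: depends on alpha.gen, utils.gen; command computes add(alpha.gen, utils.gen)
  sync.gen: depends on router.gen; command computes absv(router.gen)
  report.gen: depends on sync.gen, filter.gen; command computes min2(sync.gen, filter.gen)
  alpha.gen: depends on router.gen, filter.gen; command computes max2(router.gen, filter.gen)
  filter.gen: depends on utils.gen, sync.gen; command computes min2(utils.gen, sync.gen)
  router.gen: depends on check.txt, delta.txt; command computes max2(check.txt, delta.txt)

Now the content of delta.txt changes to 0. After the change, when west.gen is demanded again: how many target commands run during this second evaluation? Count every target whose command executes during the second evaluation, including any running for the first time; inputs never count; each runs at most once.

Target commands that run: alpha.gen, filter.gen, router.gen, utils.gen, west.gen — 5 in total.
Key observation: the cutoff stops propagation at sync.gen — its inputs' values are unchanged, so it reuses its cache.

First evaluation (everything demanded from the output):
  router.gen = max2(6, 5) = 6
  sync.gen = absv(6) = 6
  utils.gen = mul(5, 6) = 30
  filter.gen = min2(30, 6) = 6
  alpha.gen = max2(6, 6) = 6
  west.gen = add(6, 30) = 36

Propagation after the edit:
  router.gen: runs — delta.txt 5->0; result 6 (same value as before).
  sync.gen: checked — values it read are unchanged (router.gen unchanged); reused cached 6 without running.
  utils.gen: runs — delta.txt 5->0; result 0.
  filter.gen: runs — utils.gen 30->0; result 0.
  alpha.gen: runs — filter.gen 6->0; result 6 (same value as before).
  west.gen: runs — utils.gen 30->0; result 6.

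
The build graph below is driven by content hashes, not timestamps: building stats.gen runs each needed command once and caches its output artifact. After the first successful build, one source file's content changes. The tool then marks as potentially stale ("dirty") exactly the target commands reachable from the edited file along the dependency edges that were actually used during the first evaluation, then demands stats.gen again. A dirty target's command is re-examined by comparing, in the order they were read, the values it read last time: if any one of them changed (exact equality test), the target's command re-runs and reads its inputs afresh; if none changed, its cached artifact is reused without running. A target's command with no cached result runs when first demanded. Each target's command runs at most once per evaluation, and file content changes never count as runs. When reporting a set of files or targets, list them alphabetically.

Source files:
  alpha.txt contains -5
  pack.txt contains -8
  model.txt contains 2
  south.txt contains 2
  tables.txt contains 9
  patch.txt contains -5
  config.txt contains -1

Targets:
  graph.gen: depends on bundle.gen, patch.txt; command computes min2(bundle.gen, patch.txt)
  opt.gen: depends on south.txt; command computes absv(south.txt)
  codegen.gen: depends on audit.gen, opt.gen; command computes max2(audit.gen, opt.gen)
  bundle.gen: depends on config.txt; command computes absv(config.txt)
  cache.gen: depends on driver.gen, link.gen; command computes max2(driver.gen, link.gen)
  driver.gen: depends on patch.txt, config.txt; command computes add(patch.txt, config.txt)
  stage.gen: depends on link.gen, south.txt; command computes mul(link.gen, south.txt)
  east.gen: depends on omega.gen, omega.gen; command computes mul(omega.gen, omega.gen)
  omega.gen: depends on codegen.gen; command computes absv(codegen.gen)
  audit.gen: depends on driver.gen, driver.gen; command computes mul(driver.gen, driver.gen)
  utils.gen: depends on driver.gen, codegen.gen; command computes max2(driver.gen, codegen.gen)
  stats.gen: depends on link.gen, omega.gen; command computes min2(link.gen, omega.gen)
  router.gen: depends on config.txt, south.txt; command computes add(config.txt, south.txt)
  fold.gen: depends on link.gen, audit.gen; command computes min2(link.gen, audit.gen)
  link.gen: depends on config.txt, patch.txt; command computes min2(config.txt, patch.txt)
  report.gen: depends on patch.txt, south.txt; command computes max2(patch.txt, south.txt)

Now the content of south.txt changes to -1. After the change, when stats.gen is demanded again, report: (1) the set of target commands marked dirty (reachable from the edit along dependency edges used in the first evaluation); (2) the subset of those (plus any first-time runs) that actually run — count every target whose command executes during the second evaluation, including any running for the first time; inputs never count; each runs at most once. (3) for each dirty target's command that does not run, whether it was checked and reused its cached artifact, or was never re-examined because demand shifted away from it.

Dirty set: codegen.gen, omega.gen, opt.gen, stats.gen.
Run set: codegen.gen, opt.gen (2 run).
Re-examined without running (cache reused): omega.gen, stats.gen.
The important point: codegen.gen recomputes to an identical value, and the output ends up unchanged.

Initial pass — values computed on the first demand:
  driver.gen = add(-5, -1) = -6
  audit.gen = mul(-6, -6) = 36
  link.gen = min2(-1, -5) = -5
  opt.gen = absv(2) = 2
  codegen.gen = max2(36, 2) = 36
  omega.gen = absv(36) = 36
  stats.gen = min2(-5, 36) = -5

Second demand — change propagation:
  opt.gen: re-runs because south.txt 2->-1; new result 1.
  codegen.gen: re-runs because opt.gen 2->1; new result 36 (unchanged).
  omega.gen: re-examined; everything it read last time is the same (codegen.gen unchanged) — cache 36 kept, no run.
  stats.gen: re-examined; everything it read last time is the same (link.gen unchanged, omega.gen unchanged) — cache -5 kept, no run.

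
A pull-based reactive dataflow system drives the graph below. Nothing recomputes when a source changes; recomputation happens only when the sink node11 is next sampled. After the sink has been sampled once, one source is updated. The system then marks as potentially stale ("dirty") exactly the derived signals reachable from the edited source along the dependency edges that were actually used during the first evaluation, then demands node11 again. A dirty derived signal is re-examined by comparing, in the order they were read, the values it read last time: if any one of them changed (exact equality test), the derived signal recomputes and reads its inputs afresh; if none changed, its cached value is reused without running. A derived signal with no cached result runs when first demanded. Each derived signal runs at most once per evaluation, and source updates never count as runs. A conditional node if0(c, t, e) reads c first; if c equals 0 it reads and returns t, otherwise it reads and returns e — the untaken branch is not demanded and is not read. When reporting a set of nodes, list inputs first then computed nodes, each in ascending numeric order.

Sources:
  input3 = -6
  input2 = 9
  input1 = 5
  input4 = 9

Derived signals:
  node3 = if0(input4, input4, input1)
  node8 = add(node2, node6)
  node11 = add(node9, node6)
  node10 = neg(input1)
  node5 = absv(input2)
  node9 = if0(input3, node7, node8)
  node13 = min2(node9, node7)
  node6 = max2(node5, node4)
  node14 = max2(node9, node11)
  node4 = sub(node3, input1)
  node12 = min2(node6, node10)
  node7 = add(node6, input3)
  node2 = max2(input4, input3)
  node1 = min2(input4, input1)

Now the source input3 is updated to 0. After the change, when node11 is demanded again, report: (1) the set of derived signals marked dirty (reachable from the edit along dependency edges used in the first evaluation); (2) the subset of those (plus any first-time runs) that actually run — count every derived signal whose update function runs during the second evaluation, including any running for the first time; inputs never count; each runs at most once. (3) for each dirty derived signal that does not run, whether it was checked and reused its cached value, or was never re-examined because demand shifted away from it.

First evaluation (everything demanded from the output):
  node2 = max2(9, -6) = 9
  node3 = if0(input4=9 -> else branch input1) = 5
  node4 = sub(5, 5) = 0
  node5 = absv(9) = 9
  node6 = max2(9, 0) = 9
  node8 = add(9, 9) = 18
  node9 = if0(input3=-6 -> else branch node8) = 18
  node11 = add(18, 9) = 27

Propagation after the edit:
  node2: marked dirty but never re-examined — demand shifted away from it.
  node7: demanded for the first time — runs, produces 9.
  node8: marked dirty but never re-examined — demand shifted away from it.
  node9: runs — input3 -6->0; result 9.
  node11: runs — node9 18->9; result 18.

Key observation: a condition flipped, so demand moved to the other branch — node2, node8 are never re-examined.

Marked dirty: node2, node8, node9, node11.
Derived signals that run: node7, node9, node11 — 3 in total.
Never re-examined (demand shifted away): node2, node8.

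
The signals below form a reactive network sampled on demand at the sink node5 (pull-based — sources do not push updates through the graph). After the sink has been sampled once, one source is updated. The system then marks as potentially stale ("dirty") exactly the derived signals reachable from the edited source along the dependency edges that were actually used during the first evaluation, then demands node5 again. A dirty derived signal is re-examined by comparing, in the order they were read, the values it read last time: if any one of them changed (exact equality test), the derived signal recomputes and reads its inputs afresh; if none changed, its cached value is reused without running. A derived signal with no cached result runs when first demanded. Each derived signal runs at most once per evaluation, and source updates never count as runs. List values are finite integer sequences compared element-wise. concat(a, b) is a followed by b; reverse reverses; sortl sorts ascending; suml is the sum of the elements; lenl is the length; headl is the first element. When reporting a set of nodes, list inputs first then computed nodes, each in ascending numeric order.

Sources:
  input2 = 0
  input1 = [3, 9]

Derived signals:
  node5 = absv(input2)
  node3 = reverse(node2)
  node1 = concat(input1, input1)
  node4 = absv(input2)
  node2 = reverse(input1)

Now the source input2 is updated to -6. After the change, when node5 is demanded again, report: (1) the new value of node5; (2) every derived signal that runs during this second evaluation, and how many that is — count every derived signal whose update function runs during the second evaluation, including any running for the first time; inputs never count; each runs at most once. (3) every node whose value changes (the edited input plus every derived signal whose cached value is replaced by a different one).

node5 now evaluates to 6.
Run set: node5 (1 run).
Changed values: input2, node5.

Initial pass — values computed on the first demand:
  node5 = absv(0) = 0

Second demand — change propagation:
  node5: re-runs because input2 0->-6; new result 6.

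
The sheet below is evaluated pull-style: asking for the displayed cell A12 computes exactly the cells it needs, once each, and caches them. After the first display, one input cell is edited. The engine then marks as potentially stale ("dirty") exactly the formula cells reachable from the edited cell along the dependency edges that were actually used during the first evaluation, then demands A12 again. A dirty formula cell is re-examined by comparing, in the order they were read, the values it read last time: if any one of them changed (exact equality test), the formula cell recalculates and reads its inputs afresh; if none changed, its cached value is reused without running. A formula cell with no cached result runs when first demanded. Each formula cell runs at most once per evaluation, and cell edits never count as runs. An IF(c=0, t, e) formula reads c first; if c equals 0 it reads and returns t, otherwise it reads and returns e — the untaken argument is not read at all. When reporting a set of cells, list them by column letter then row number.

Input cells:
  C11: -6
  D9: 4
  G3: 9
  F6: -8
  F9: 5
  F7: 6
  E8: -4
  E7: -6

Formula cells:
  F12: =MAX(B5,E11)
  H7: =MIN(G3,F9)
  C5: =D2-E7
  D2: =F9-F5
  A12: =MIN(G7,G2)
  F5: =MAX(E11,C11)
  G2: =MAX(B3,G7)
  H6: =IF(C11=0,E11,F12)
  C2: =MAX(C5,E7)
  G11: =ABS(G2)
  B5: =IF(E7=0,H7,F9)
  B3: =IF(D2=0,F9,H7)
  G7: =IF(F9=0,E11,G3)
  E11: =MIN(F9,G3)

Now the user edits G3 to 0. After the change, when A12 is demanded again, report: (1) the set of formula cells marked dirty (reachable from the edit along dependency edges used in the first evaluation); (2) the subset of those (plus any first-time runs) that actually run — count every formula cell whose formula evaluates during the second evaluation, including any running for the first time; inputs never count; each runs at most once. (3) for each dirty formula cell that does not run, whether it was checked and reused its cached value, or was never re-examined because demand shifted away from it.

The edit dirties: A12, B3, D2, E11, F5, G2, G7.
8 formula cells run: A12, B3, D2, E11, F5, G2, G7, H7.
No dirty formula cell escaped a run.
Note the branch switch — H7 had no cache and runs now for the first time.

First demand of the output computes:
  E11 = MIN(5, 9) = 5
  F5 = MAX(5, -6) = 5
  D2 = 5 - 5 = 0
  B3 = IF(D2=0: D2=0 -> then branch F9) = 5
  G7 = IF(F9=0: F9=5 -> else branch G3) = 9
  G2 = MAX(5, 9) = 9
  A12 = MIN(9, 9) = 9

After the edit, cleaning proceeds:
  E11: a read changed (G3 9->0) — executes, giving 0.
  F5: a read changed (E11 5->0) — executes, giving 0.
  D2: a read changed (F5 5->0) — executes, giving 5.
  G7: a read changed (G3 9->0) — executes, giving 0.
  H7: had never run; runs now, result 0.
  B3: a read changed (D2 0->5) — executes, giving 0.
  G2: a read changed (B3 5->0; G7 9->0) — executes, giving 0.
  A12: a read changed (G7 9->0; G2 9->0) — executes, giving 0.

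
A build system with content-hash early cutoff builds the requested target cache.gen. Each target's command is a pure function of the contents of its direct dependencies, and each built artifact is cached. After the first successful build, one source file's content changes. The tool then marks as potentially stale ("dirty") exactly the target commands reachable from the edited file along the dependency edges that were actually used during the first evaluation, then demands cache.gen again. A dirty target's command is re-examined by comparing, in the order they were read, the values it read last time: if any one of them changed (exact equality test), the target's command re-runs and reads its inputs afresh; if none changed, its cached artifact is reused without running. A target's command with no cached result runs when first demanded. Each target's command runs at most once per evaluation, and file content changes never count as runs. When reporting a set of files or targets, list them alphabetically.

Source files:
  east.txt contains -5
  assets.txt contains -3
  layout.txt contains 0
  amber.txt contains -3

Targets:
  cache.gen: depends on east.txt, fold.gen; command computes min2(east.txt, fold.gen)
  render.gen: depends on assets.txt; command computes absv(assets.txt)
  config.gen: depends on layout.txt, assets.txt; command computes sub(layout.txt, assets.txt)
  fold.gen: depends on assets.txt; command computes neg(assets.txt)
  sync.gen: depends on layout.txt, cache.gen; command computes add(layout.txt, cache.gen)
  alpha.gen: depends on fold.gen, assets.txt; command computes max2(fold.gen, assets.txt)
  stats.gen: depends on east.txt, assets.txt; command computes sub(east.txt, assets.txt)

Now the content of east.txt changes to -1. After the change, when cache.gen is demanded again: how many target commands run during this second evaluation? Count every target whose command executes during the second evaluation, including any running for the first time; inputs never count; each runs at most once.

Target commands that run: cache.gen — 1 in total.

First evaluation (everything demanded from the output):
  fold.gen = neg(-3) = 3
  cache.gen = min2(-5, 3) = -5

Propagation after the edit:
  cache.gen: runs — east.txt -5->-1; result -1.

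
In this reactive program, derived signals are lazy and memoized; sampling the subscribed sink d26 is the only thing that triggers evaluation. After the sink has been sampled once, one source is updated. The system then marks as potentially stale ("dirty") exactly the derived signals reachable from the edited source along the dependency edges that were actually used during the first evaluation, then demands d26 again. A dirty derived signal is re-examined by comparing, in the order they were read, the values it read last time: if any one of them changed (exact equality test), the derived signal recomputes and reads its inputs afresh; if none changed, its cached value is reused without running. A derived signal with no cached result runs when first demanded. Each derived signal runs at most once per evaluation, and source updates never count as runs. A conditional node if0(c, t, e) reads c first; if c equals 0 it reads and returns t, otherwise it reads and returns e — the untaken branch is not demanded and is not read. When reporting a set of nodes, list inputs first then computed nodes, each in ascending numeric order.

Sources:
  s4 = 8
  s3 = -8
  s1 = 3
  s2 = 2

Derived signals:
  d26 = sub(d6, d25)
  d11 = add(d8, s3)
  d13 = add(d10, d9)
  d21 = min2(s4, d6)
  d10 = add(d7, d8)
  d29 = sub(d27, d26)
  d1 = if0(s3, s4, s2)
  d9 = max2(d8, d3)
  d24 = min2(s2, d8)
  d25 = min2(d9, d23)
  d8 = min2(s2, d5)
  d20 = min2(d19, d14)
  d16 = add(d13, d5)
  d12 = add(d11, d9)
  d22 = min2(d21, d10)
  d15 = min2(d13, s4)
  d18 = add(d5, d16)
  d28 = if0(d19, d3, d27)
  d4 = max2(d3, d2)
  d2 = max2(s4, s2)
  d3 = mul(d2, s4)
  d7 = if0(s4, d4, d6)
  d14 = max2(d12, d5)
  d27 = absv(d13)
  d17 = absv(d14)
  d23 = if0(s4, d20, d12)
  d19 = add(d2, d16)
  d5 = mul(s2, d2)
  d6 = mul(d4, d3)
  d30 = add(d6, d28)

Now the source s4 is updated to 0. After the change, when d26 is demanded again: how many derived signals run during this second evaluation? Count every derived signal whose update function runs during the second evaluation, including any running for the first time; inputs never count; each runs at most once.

18 derived signals run: d2, d3, d4, d5, d6, d7, d8, d9, d10, d12, d13, d14, d16, d19, d20, d23, d25, d26.
Note the branch switch — d7, d10, d13, d14, d16, d19, d20 had no cache and run now for the first time.

First demand of the output computes:
  d2 = max2(8, 2) = 8
  d3 = mul(8, 8) = 64
  d4 = max2(64, 8) = 64
  d5 = mul(2, 8) = 16
  d6 = mul(64, 64) = 4096
  d8 = min2(2, 16) = 2
  d9 = max2(2, 64) = 64
  d11 = add(2, -8) = -6
  d12 = add(-6, 64) = 58
  d23 = if0(s4=8 -> else branch d12) = 58
  d25 = min2(64, 58) = 58
  d26 = sub(4096, 58) = 4038

After the edit, cleaning proceeds:
  d2: a read changed (s4 8->0) — executes, giving 2.
  d3: a read changed (d2 8->2; s4 8->0) — executes, giving 0.
  d4: a read changed (d3 64->0; d2 8->2) — executes, giving 2.
  d5: a read changed (d2 8->2) — executes, giving 4.
  d6: a read changed (d4 64->2; d3 64->0) — executes, giving 0.
  d7: had never run; runs now, result 2.
  d8: a read changed (d5 16->4) — executes, giving 2 — identical to its old value.
  d9: a read changed (d3 64->0) — executes, giving 2.
  d10: had never run; runs now, result 4.
  d11: dirty, but its reads are unchanged (d8 unchanged, s3 unchanged); cached -6 stands.
  d12: a read changed (d9 64->2) — executes, giving -4.
  d13: had never run; runs now, result 6.
  d14: had never run; runs now, result 4.
  d16: had never run; runs now, result 10.
  d19: had never run; runs now, result 12.
  d20: had never run; runs now, result 4.
  d23: a read changed (s4 8->0; d12 58->-4) — executes, giving 4.
  d25: a read changed (d9 64->2; d23 58->4) — executes, giving 2.
  d26: a read changed (d6 4096->0; d25 58->2) — executes, giving -2.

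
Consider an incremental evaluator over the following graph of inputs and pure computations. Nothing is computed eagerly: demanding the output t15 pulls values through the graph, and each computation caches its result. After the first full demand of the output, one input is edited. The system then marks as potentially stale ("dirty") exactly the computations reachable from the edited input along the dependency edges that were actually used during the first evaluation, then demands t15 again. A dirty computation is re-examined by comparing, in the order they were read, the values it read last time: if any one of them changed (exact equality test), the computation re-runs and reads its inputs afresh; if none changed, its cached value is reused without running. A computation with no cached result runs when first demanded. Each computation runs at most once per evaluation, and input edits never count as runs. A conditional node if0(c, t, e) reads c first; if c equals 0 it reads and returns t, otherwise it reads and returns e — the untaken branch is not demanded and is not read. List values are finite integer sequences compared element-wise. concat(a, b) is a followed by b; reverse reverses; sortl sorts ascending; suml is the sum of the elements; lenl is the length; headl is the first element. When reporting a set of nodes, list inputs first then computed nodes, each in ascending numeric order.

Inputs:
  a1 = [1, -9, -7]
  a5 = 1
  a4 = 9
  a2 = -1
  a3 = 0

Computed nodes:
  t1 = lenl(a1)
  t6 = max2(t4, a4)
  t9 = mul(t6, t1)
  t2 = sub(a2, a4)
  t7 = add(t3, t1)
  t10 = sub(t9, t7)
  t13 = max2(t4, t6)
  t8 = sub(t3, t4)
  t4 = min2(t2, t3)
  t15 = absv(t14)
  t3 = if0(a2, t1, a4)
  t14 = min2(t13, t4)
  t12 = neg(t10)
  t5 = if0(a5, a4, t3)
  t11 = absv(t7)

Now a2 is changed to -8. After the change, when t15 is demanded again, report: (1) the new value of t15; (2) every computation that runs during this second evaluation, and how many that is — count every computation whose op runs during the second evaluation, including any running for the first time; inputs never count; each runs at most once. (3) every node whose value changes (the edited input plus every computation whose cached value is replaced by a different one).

t15 now evaluates to 17.
Run set: t2, t3, t4, t6, t13, t14, t15 (7 run).
Changed values: a2, t2, t4, t14, t15.

Initial pass — values computed on the first demand:
  t2 = sub(-1, 9) = -10
  t3 = if0(a2=-1 -> else branch a4) = 9
  t4 = min2(-10, 9) = -10
  t6 = max2(-10, 9) = 9
  t13 = max2(-10, 9) = 9
  t14 = min2(9, -10) = -10
  t15 = absv(-10) = 10

Second demand — change propagation:
  t2: re-runs because a2 -1->-8; new result -17.
  t3: re-runs because a2 -1->-8; new result 9 (unchanged).
  t4: re-runs because t2 -10->-17; new result -17.
  t6: re-runs because t4 -10->-17; new result 9 (unchanged).
  t13: re-runs because t4 -10->-17; new result 9 (unchanged).
  t14: re-runs because t4 -10->-17; new result -17.
  t15: re-runs because t14 -10->-17; new result 17.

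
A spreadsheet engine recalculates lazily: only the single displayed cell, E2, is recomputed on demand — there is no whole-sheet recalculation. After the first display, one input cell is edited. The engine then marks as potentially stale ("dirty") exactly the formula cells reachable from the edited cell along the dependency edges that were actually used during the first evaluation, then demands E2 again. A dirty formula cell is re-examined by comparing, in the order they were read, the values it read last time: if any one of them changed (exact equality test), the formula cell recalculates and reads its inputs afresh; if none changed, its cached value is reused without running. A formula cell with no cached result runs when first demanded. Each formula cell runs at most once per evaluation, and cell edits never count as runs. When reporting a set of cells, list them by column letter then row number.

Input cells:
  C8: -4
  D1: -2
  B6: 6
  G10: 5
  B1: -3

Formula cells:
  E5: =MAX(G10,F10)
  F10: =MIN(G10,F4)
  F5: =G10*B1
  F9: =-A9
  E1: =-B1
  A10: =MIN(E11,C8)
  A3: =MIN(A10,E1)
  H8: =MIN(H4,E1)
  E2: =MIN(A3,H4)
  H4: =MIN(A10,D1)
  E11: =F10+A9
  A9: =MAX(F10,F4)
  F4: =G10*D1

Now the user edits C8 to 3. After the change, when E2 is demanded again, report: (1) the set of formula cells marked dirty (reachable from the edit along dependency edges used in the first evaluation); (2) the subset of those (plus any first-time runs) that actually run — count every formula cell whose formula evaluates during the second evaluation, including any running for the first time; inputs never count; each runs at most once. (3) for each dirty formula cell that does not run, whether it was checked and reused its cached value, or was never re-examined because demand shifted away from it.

Marked dirty: A3, A10, E2, H4.
Formula cells that run: A10 — 1 in total.
Checked but reused from cache: A3, E2, H4.
Key observation: the change is absorbed at A10 — it re-runs but produces the same value, and the output's value is unchanged.

First evaluation (everything demanded from the output):
  E1 = -(-3) = 3
  F4 = 5 * -2 = -10
  F10 = MIN(5, -10) = -10
  A9 = MAX(-10, -10) = -10
  E11 = -10 + -10 = -20
  A10 = MIN(-20, -4) = -20
  A3 = MIN(-20, 3) = -20
  H4 = MIN(-20, -2) = -20
  E2 = MIN(-20, -20) = -20

Propagation after the edit:
  A10: runs — C8 -4->3; result -20 (same value as before).
  A3: checked — values it read are unchanged (A10 unchanged, E1 unchanged); reused cached -20 without running.
  H4: checked — values it read are unchanged (A10 unchanged, D1 unchanged); reused cached -20 without running.
  E2: checked — values it read are unchanged (A3 unchanged, H4 unchanged); reused cached -20 without running.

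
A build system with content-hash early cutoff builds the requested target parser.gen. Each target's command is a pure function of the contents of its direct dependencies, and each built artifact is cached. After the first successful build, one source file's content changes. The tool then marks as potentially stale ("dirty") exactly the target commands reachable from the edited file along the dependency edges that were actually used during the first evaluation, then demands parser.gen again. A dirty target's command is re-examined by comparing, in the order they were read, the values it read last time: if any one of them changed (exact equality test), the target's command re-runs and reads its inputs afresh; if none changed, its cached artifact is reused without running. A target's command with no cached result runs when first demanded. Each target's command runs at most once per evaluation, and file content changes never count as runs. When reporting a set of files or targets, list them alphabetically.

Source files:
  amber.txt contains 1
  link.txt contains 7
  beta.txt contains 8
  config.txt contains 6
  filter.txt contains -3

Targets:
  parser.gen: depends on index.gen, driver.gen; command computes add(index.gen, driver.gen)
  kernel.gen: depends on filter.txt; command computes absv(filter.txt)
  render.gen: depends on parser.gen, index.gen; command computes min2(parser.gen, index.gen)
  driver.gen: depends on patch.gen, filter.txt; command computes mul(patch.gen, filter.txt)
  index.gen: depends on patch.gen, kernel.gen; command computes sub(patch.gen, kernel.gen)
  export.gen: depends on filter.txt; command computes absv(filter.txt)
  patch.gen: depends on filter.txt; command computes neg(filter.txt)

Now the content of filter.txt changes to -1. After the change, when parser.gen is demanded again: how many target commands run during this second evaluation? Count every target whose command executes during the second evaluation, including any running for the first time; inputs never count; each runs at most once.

Target commands that run: driver.gen, index.gen, kernel.gen, parser.gen, patch.gen — 5 in total.

First evaluation (everything demanded from the output):
  kernel.gen = absv(-3) = 3
  patch.gen = neg(-3) = 3
  driver.gen = mul(3, -3) = -9
  index.gen = sub(3, 3) = 0
  parser.gen = add(0, -9) = -9

Propagation after the edit:
  kernel.gen: runs — filter.txt -3->-1; result 1.
  patch.gen: runs — filter.txt -3->-1; result 1.
  driver.gen: runs — patch.gen 3->1; filter.txt -3->-1; result -1.
  index.gen: runs — patch.gen 3->1; kernel.gen 3->1; result 0 (same value as before).
  parser.gen: runs — driver.gen -9->-1; result -1.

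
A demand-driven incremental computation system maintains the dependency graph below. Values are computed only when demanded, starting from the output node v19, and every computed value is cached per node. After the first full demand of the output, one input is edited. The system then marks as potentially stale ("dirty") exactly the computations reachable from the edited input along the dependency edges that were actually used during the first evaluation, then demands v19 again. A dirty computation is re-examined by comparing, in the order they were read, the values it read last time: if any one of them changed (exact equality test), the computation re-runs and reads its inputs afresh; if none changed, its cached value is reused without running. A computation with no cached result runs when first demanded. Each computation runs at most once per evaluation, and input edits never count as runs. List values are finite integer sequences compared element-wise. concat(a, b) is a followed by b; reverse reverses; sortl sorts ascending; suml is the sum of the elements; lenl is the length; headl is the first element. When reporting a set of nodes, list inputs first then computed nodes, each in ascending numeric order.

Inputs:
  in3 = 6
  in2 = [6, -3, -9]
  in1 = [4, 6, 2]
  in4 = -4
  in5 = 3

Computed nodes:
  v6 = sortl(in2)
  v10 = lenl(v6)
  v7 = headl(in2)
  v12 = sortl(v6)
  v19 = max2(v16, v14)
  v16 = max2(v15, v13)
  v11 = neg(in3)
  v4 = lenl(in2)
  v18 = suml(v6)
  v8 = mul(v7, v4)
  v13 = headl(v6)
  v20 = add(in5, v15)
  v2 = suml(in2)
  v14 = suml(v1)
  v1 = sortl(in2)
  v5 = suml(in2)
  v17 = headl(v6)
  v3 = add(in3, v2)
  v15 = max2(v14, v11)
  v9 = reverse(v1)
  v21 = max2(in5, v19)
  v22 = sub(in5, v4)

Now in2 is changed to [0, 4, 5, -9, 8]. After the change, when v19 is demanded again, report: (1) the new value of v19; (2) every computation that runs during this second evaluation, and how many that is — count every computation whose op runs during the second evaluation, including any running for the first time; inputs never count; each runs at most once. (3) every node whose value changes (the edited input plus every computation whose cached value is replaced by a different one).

First evaluation (everything demanded from the output):
  v1 = sortl([6, -3, -9]) = [-9, -3, 6]
  v6 = sortl([6, -3, -9]) = [-9, -3, 6]
  v11 = neg(6) = -6
  v13 = headl([-9, -3, 6]) = -9
  v14 = suml([-9, -3, 6]) = -6
  v15 = max2(-6, -6) = -6
  v16 = max2(-6, -9) = -6
  v19 = max2(-6, -6) = -6

Propagation after the edit:
  v1: runs — in2 [6, -3, -9]->[0, 4, 5, -9, 8]; result [-9, 0, 4, 5, 8].
  v6: runs — in2 [6, -3, -9]->[0, 4, 5, -9, 8]; result [-9, 0, 4, 5, 8].
  v13: runs — v6 [-9, -3, 6]->[-9, 0, 4, 5, 8]; result -9 (same value as before).
  v14: runs — v1 [-9, -3, 6]->[-9, 0, 4, 5, 8]; result 8.
  v15: runs — v14 -6->8; result 8.
  v16: runs — v15 -6->8; result 8.
  v19: runs — v16 -6->8; v14 -6->8; result 8.

New value of v19: 8.
Computations that run: v1, v6, v13, v14, v15, v16, v19 — 7 in total.
Values that change: in2, v1, v6, v14, v15, v16, v19.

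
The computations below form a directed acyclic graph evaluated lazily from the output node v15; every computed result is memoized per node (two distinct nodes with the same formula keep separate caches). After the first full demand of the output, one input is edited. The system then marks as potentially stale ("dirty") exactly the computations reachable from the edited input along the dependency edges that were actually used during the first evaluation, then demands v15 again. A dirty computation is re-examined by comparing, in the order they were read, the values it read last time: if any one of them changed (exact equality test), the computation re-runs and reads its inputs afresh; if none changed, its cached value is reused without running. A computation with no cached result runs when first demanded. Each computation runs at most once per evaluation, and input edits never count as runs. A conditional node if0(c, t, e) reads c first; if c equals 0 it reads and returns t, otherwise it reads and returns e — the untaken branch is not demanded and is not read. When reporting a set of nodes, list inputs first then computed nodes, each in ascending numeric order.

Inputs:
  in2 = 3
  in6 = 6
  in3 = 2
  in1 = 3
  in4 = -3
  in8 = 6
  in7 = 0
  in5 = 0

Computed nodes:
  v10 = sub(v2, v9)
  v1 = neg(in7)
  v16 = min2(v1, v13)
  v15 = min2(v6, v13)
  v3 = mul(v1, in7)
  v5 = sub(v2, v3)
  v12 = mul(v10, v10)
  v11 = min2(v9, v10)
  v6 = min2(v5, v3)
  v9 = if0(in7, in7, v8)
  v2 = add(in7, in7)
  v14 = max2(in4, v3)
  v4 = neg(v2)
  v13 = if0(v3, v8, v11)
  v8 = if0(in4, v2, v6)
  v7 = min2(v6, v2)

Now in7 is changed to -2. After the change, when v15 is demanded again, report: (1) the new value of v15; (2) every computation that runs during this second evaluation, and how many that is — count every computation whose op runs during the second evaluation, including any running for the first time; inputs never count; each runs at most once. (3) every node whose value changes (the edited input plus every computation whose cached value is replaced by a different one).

First demand of the output computes:
  v1 = neg(0) = 0
  v2 = add(0, 0) = 0
  v3 = mul(0, 0) = 0
  v5 = sub(0, 0) = 0
  v6 = min2(0, 0) = 0
  v8 = if0(in4=-3 -> else branch v6) = 0
  v13 = if0(v3=0 -> then branch v8) = 0
  v15 = min2(0, 0) = 0

After the edit, cleaning proceeds:
  v1: a read changed (in7 0->-2) — executes, giving 2.
  v2: a read changed (in7 0->-2; in7 0->-2) — executes, giving -4.
  v3: a read changed (v1 0->2; in7 0->-2) — executes, giving -4.
  v5: a read changed (v2 0->-4; v3 0->-4) — executes, giving 0 — identical to its old value.
  v6: a read changed (v3 0->-4) — executes, giving -4.
  v8: a read changed (v6 0->-4) — executes, giving -4.
  v9: had never run; runs now, result -4.
  v10: had never run; runs now, result 0.
  v11: had never run; runs now, result -4.
  v13: a read changed (v3 0->-4; v8 0->-4) — executes, giving -4.
  v15: a read changed (v6 0->-4; v13 0->-4) — executes, giving -4.

Note the branch switch — v9, v10, v11 had no cache and run now for the first time.

Demanding v15 again yields -4.
11 computations run: v1, v2, v3, v5, v6, v8, v9, v10, v11, v13, v15.
The nodes whose values change: in7, v1, v2, v3, v6, v8, v13, v15.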